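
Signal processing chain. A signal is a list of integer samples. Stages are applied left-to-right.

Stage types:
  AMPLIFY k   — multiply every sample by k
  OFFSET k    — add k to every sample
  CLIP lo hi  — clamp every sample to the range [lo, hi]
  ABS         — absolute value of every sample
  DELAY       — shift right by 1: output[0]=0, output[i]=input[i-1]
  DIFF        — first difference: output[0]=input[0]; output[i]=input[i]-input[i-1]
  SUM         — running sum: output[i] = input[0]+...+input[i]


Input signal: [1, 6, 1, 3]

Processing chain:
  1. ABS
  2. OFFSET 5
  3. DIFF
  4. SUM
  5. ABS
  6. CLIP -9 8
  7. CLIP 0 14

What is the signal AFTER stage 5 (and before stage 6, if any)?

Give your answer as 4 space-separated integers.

Input: [1, 6, 1, 3]
Stage 1 (ABS): |1|=1, |6|=6, |1|=1, |3|=3 -> [1, 6, 1, 3]
Stage 2 (OFFSET 5): 1+5=6, 6+5=11, 1+5=6, 3+5=8 -> [6, 11, 6, 8]
Stage 3 (DIFF): s[0]=6, 11-6=5, 6-11=-5, 8-6=2 -> [6, 5, -5, 2]
Stage 4 (SUM): sum[0..0]=6, sum[0..1]=11, sum[0..2]=6, sum[0..3]=8 -> [6, 11, 6, 8]
Stage 5 (ABS): |6|=6, |11|=11, |6|=6, |8|=8 -> [6, 11, 6, 8]

Answer: 6 11 6 8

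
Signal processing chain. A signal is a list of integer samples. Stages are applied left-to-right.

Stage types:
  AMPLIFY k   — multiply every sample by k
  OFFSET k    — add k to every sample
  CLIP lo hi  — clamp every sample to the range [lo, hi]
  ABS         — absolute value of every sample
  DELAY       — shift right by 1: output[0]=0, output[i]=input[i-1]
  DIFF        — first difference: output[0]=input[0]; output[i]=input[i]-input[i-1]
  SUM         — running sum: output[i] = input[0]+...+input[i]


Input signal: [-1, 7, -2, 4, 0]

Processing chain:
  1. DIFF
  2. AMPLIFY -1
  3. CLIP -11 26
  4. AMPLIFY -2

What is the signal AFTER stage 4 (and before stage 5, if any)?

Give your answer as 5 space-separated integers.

Input: [-1, 7, -2, 4, 0]
Stage 1 (DIFF): s[0]=-1, 7--1=8, -2-7=-9, 4--2=6, 0-4=-4 -> [-1, 8, -9, 6, -4]
Stage 2 (AMPLIFY -1): -1*-1=1, 8*-1=-8, -9*-1=9, 6*-1=-6, -4*-1=4 -> [1, -8, 9, -6, 4]
Stage 3 (CLIP -11 26): clip(1,-11,26)=1, clip(-8,-11,26)=-8, clip(9,-11,26)=9, clip(-6,-11,26)=-6, clip(4,-11,26)=4 -> [1, -8, 9, -6, 4]
Stage 4 (AMPLIFY -2): 1*-2=-2, -8*-2=16, 9*-2=-18, -6*-2=12, 4*-2=-8 -> [-2, 16, -18, 12, -8]

Answer: -2 16 -18 12 -8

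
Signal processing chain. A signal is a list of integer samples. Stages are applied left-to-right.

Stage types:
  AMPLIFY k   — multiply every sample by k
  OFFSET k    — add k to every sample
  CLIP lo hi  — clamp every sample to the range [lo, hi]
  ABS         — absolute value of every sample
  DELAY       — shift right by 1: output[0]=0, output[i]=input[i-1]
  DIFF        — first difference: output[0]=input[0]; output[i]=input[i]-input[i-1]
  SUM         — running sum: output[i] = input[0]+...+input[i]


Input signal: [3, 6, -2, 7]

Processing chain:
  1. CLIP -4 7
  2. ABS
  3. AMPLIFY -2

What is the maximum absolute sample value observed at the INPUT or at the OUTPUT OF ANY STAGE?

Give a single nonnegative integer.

Answer: 14

Derivation:
Input: [3, 6, -2, 7] (max |s|=7)
Stage 1 (CLIP -4 7): clip(3,-4,7)=3, clip(6,-4,7)=6, clip(-2,-4,7)=-2, clip(7,-4,7)=7 -> [3, 6, -2, 7] (max |s|=7)
Stage 2 (ABS): |3|=3, |6|=6, |-2|=2, |7|=7 -> [3, 6, 2, 7] (max |s|=7)
Stage 3 (AMPLIFY -2): 3*-2=-6, 6*-2=-12, 2*-2=-4, 7*-2=-14 -> [-6, -12, -4, -14] (max |s|=14)
Overall max amplitude: 14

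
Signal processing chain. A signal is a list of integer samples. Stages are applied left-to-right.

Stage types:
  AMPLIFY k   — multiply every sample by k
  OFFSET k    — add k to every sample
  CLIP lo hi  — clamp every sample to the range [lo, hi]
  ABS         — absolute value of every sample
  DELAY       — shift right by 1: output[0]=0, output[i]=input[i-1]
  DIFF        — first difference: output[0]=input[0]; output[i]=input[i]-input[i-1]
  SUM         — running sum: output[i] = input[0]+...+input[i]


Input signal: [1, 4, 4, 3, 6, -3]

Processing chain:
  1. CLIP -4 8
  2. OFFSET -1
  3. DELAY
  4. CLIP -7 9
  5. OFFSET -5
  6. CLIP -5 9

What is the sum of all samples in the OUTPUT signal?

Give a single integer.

Answer: -17

Derivation:
Input: [1, 4, 4, 3, 6, -3]
Stage 1 (CLIP -4 8): clip(1,-4,8)=1, clip(4,-4,8)=4, clip(4,-4,8)=4, clip(3,-4,8)=3, clip(6,-4,8)=6, clip(-3,-4,8)=-3 -> [1, 4, 4, 3, 6, -3]
Stage 2 (OFFSET -1): 1+-1=0, 4+-1=3, 4+-1=3, 3+-1=2, 6+-1=5, -3+-1=-4 -> [0, 3, 3, 2, 5, -4]
Stage 3 (DELAY): [0, 0, 3, 3, 2, 5] = [0, 0, 3, 3, 2, 5] -> [0, 0, 3, 3, 2, 5]
Stage 4 (CLIP -7 9): clip(0,-7,9)=0, clip(0,-7,9)=0, clip(3,-7,9)=3, clip(3,-7,9)=3, clip(2,-7,9)=2, clip(5,-7,9)=5 -> [0, 0, 3, 3, 2, 5]
Stage 5 (OFFSET -5): 0+-5=-5, 0+-5=-5, 3+-5=-2, 3+-5=-2, 2+-5=-3, 5+-5=0 -> [-5, -5, -2, -2, -3, 0]
Stage 6 (CLIP -5 9): clip(-5,-5,9)=-5, clip(-5,-5,9)=-5, clip(-2,-5,9)=-2, clip(-2,-5,9)=-2, clip(-3,-5,9)=-3, clip(0,-5,9)=0 -> [-5, -5, -2, -2, -3, 0]
Output sum: -17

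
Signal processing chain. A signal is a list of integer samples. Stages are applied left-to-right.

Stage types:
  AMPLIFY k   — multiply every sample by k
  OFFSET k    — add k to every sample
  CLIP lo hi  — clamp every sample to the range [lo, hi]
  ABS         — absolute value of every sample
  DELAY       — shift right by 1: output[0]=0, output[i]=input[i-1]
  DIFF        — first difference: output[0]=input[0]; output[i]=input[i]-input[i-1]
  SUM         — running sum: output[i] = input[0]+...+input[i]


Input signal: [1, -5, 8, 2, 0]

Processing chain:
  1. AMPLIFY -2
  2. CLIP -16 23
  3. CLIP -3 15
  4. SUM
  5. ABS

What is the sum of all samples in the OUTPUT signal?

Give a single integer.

Answer: 19

Derivation:
Input: [1, -5, 8, 2, 0]
Stage 1 (AMPLIFY -2): 1*-2=-2, -5*-2=10, 8*-2=-16, 2*-2=-4, 0*-2=0 -> [-2, 10, -16, -4, 0]
Stage 2 (CLIP -16 23): clip(-2,-16,23)=-2, clip(10,-16,23)=10, clip(-16,-16,23)=-16, clip(-4,-16,23)=-4, clip(0,-16,23)=0 -> [-2, 10, -16, -4, 0]
Stage 3 (CLIP -3 15): clip(-2,-3,15)=-2, clip(10,-3,15)=10, clip(-16,-3,15)=-3, clip(-4,-3,15)=-3, clip(0,-3,15)=0 -> [-2, 10, -3, -3, 0]
Stage 4 (SUM): sum[0..0]=-2, sum[0..1]=8, sum[0..2]=5, sum[0..3]=2, sum[0..4]=2 -> [-2, 8, 5, 2, 2]
Stage 5 (ABS): |-2|=2, |8|=8, |5|=5, |2|=2, |2|=2 -> [2, 8, 5, 2, 2]
Output sum: 19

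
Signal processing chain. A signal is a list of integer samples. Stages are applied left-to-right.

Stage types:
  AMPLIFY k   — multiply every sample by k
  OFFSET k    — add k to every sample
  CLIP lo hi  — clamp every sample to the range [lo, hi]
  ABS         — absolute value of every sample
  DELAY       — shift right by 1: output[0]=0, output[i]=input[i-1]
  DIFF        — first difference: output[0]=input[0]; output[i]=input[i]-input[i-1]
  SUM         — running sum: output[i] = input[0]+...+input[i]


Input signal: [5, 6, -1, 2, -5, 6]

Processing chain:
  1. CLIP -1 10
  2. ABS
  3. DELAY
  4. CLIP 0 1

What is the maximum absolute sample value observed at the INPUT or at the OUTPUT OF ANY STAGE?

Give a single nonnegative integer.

Input: [5, 6, -1, 2, -5, 6] (max |s|=6)
Stage 1 (CLIP -1 10): clip(5,-1,10)=5, clip(6,-1,10)=6, clip(-1,-1,10)=-1, clip(2,-1,10)=2, clip(-5,-1,10)=-1, clip(6,-1,10)=6 -> [5, 6, -1, 2, -1, 6] (max |s|=6)
Stage 2 (ABS): |5|=5, |6|=6, |-1|=1, |2|=2, |-1|=1, |6|=6 -> [5, 6, 1, 2, 1, 6] (max |s|=6)
Stage 3 (DELAY): [0, 5, 6, 1, 2, 1] = [0, 5, 6, 1, 2, 1] -> [0, 5, 6, 1, 2, 1] (max |s|=6)
Stage 4 (CLIP 0 1): clip(0,0,1)=0, clip(5,0,1)=1, clip(6,0,1)=1, clip(1,0,1)=1, clip(2,0,1)=1, clip(1,0,1)=1 -> [0, 1, 1, 1, 1, 1] (max |s|=1)
Overall max amplitude: 6

Answer: 6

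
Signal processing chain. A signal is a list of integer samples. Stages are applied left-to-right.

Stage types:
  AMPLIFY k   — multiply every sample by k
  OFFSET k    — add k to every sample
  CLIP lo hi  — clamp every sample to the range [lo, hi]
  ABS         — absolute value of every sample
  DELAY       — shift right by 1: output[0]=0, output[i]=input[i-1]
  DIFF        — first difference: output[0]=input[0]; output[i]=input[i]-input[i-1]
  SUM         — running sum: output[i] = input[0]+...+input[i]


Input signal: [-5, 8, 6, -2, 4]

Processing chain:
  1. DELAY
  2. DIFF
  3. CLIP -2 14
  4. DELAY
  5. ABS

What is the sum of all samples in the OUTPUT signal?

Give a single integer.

Answer: 17

Derivation:
Input: [-5, 8, 6, -2, 4]
Stage 1 (DELAY): [0, -5, 8, 6, -2] = [0, -5, 8, 6, -2] -> [0, -5, 8, 6, -2]
Stage 2 (DIFF): s[0]=0, -5-0=-5, 8--5=13, 6-8=-2, -2-6=-8 -> [0, -5, 13, -2, -8]
Stage 3 (CLIP -2 14): clip(0,-2,14)=0, clip(-5,-2,14)=-2, clip(13,-2,14)=13, clip(-2,-2,14)=-2, clip(-8,-2,14)=-2 -> [0, -2, 13, -2, -2]
Stage 4 (DELAY): [0, 0, -2, 13, -2] = [0, 0, -2, 13, -2] -> [0, 0, -2, 13, -2]
Stage 5 (ABS): |0|=0, |0|=0, |-2|=2, |13|=13, |-2|=2 -> [0, 0, 2, 13, 2]
Output sum: 17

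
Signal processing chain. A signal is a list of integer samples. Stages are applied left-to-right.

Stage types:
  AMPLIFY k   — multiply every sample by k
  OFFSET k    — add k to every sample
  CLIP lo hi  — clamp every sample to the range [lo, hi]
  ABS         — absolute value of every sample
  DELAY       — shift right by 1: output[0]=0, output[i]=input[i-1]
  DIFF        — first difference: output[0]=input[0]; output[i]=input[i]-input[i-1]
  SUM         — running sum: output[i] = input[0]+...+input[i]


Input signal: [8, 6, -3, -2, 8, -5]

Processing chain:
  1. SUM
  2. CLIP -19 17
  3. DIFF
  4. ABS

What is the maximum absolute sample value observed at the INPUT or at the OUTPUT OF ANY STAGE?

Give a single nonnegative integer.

Answer: 17

Derivation:
Input: [8, 6, -3, -2, 8, -5] (max |s|=8)
Stage 1 (SUM): sum[0..0]=8, sum[0..1]=14, sum[0..2]=11, sum[0..3]=9, sum[0..4]=17, sum[0..5]=12 -> [8, 14, 11, 9, 17, 12] (max |s|=17)
Stage 2 (CLIP -19 17): clip(8,-19,17)=8, clip(14,-19,17)=14, clip(11,-19,17)=11, clip(9,-19,17)=9, clip(17,-19,17)=17, clip(12,-19,17)=12 -> [8, 14, 11, 9, 17, 12] (max |s|=17)
Stage 3 (DIFF): s[0]=8, 14-8=6, 11-14=-3, 9-11=-2, 17-9=8, 12-17=-5 -> [8, 6, -3, -2, 8, -5] (max |s|=8)
Stage 4 (ABS): |8|=8, |6|=6, |-3|=3, |-2|=2, |8|=8, |-5|=5 -> [8, 6, 3, 2, 8, 5] (max |s|=8)
Overall max amplitude: 17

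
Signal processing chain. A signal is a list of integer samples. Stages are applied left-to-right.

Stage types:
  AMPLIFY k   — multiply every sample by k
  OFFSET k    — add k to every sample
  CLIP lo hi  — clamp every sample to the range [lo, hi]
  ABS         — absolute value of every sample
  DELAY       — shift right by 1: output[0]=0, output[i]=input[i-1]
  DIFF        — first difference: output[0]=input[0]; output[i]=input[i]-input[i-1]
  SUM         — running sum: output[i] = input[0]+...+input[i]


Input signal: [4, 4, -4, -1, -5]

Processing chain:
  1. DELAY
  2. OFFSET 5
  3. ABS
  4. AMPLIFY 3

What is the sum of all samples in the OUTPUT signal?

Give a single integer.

Input: [4, 4, -4, -1, -5]
Stage 1 (DELAY): [0, 4, 4, -4, -1] = [0, 4, 4, -4, -1] -> [0, 4, 4, -4, -1]
Stage 2 (OFFSET 5): 0+5=5, 4+5=9, 4+5=9, -4+5=1, -1+5=4 -> [5, 9, 9, 1, 4]
Stage 3 (ABS): |5|=5, |9|=9, |9|=9, |1|=1, |4|=4 -> [5, 9, 9, 1, 4]
Stage 4 (AMPLIFY 3): 5*3=15, 9*3=27, 9*3=27, 1*3=3, 4*3=12 -> [15, 27, 27, 3, 12]
Output sum: 84

Answer: 84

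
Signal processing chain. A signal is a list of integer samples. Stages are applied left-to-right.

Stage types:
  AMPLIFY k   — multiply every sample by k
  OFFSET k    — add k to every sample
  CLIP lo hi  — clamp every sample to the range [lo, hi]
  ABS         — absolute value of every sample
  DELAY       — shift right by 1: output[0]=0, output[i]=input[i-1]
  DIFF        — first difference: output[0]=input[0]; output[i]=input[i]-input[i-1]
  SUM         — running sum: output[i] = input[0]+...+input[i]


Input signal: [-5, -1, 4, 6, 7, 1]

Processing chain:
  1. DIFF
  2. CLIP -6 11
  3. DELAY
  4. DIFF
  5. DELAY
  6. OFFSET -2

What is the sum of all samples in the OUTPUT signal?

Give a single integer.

Answer: -10

Derivation:
Input: [-5, -1, 4, 6, 7, 1]
Stage 1 (DIFF): s[0]=-5, -1--5=4, 4--1=5, 6-4=2, 7-6=1, 1-7=-6 -> [-5, 4, 5, 2, 1, -6]
Stage 2 (CLIP -6 11): clip(-5,-6,11)=-5, clip(4,-6,11)=4, clip(5,-6,11)=5, clip(2,-6,11)=2, clip(1,-6,11)=1, clip(-6,-6,11)=-6 -> [-5, 4, 5, 2, 1, -6]
Stage 3 (DELAY): [0, -5, 4, 5, 2, 1] = [0, -5, 4, 5, 2, 1] -> [0, -5, 4, 5, 2, 1]
Stage 4 (DIFF): s[0]=0, -5-0=-5, 4--5=9, 5-4=1, 2-5=-3, 1-2=-1 -> [0, -5, 9, 1, -3, -1]
Stage 5 (DELAY): [0, 0, -5, 9, 1, -3] = [0, 0, -5, 9, 1, -3] -> [0, 0, -5, 9, 1, -3]
Stage 6 (OFFSET -2): 0+-2=-2, 0+-2=-2, -5+-2=-7, 9+-2=7, 1+-2=-1, -3+-2=-5 -> [-2, -2, -7, 7, -1, -5]
Output sum: -10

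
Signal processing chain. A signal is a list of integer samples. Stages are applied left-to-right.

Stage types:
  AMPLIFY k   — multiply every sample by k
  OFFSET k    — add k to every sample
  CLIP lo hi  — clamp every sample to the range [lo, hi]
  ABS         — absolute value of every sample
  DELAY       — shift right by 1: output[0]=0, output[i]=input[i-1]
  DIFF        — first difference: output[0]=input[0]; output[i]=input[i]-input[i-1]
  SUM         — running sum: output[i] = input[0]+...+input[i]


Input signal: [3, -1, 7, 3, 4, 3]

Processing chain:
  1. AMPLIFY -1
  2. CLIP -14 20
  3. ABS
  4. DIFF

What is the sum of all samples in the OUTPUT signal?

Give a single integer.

Answer: 3

Derivation:
Input: [3, -1, 7, 3, 4, 3]
Stage 1 (AMPLIFY -1): 3*-1=-3, -1*-1=1, 7*-1=-7, 3*-1=-3, 4*-1=-4, 3*-1=-3 -> [-3, 1, -7, -3, -4, -3]
Stage 2 (CLIP -14 20): clip(-3,-14,20)=-3, clip(1,-14,20)=1, clip(-7,-14,20)=-7, clip(-3,-14,20)=-3, clip(-4,-14,20)=-4, clip(-3,-14,20)=-3 -> [-3, 1, -7, -3, -4, -3]
Stage 3 (ABS): |-3|=3, |1|=1, |-7|=7, |-3|=3, |-4|=4, |-3|=3 -> [3, 1, 7, 3, 4, 3]
Stage 4 (DIFF): s[0]=3, 1-3=-2, 7-1=6, 3-7=-4, 4-3=1, 3-4=-1 -> [3, -2, 6, -4, 1, -1]
Output sum: 3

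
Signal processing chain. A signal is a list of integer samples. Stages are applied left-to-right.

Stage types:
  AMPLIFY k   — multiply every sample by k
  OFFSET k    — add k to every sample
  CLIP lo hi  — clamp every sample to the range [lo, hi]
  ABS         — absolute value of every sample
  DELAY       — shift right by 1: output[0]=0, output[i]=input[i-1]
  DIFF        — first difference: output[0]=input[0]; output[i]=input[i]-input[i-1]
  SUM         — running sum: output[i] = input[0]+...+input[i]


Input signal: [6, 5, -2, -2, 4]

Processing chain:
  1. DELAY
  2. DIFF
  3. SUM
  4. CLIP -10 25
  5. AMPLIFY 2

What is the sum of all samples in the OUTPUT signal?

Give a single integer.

Input: [6, 5, -2, -2, 4]
Stage 1 (DELAY): [0, 6, 5, -2, -2] = [0, 6, 5, -2, -2] -> [0, 6, 5, -2, -2]
Stage 2 (DIFF): s[0]=0, 6-0=6, 5-6=-1, -2-5=-7, -2--2=0 -> [0, 6, -1, -7, 0]
Stage 3 (SUM): sum[0..0]=0, sum[0..1]=6, sum[0..2]=5, sum[0..3]=-2, sum[0..4]=-2 -> [0, 6, 5, -2, -2]
Stage 4 (CLIP -10 25): clip(0,-10,25)=0, clip(6,-10,25)=6, clip(5,-10,25)=5, clip(-2,-10,25)=-2, clip(-2,-10,25)=-2 -> [0, 6, 5, -2, -2]
Stage 5 (AMPLIFY 2): 0*2=0, 6*2=12, 5*2=10, -2*2=-4, -2*2=-4 -> [0, 12, 10, -4, -4]
Output sum: 14

Answer: 14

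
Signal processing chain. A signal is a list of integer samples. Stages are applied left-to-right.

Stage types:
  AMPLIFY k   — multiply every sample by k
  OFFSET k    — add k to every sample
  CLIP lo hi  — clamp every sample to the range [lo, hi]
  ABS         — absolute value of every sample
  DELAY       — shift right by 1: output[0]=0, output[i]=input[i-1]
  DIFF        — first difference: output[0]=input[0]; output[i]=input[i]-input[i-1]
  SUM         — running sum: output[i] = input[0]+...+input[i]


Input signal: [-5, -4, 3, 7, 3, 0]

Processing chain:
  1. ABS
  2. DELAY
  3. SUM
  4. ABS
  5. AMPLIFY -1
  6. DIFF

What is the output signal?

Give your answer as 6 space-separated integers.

Input: [-5, -4, 3, 7, 3, 0]
Stage 1 (ABS): |-5|=5, |-4|=4, |3|=3, |7|=7, |3|=3, |0|=0 -> [5, 4, 3, 7, 3, 0]
Stage 2 (DELAY): [0, 5, 4, 3, 7, 3] = [0, 5, 4, 3, 7, 3] -> [0, 5, 4, 3, 7, 3]
Stage 3 (SUM): sum[0..0]=0, sum[0..1]=5, sum[0..2]=9, sum[0..3]=12, sum[0..4]=19, sum[0..5]=22 -> [0, 5, 9, 12, 19, 22]
Stage 4 (ABS): |0|=0, |5|=5, |9|=9, |12|=12, |19|=19, |22|=22 -> [0, 5, 9, 12, 19, 22]
Stage 5 (AMPLIFY -1): 0*-1=0, 5*-1=-5, 9*-1=-9, 12*-1=-12, 19*-1=-19, 22*-1=-22 -> [0, -5, -9, -12, -19, -22]
Stage 6 (DIFF): s[0]=0, -5-0=-5, -9--5=-4, -12--9=-3, -19--12=-7, -22--19=-3 -> [0, -5, -4, -3, -7, -3]

Answer: 0 -5 -4 -3 -7 -3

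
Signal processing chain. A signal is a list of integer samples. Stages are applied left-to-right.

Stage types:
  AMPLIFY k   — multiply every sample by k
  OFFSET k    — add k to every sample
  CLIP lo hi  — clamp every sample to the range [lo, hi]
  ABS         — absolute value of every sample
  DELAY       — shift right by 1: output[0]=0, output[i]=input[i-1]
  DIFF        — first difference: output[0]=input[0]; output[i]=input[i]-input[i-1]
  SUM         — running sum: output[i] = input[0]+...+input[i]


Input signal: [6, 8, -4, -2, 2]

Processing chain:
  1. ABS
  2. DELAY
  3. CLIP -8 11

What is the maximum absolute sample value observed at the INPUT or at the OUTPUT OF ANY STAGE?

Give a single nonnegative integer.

Answer: 8

Derivation:
Input: [6, 8, -4, -2, 2] (max |s|=8)
Stage 1 (ABS): |6|=6, |8|=8, |-4|=4, |-2|=2, |2|=2 -> [6, 8, 4, 2, 2] (max |s|=8)
Stage 2 (DELAY): [0, 6, 8, 4, 2] = [0, 6, 8, 4, 2] -> [0, 6, 8, 4, 2] (max |s|=8)
Stage 3 (CLIP -8 11): clip(0,-8,11)=0, clip(6,-8,11)=6, clip(8,-8,11)=8, clip(4,-8,11)=4, clip(2,-8,11)=2 -> [0, 6, 8, 4, 2] (max |s|=8)
Overall max amplitude: 8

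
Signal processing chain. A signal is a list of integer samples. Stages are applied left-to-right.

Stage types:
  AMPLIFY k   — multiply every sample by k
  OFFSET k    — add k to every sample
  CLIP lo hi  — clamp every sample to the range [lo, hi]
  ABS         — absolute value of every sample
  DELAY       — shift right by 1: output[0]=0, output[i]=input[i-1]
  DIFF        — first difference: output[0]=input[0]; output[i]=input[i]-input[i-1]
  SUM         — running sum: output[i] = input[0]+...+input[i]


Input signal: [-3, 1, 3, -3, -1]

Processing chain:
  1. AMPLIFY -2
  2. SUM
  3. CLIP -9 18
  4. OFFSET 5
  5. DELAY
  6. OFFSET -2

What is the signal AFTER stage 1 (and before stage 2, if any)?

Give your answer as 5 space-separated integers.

Answer: 6 -2 -6 6 2

Derivation:
Input: [-3, 1, 3, -3, -1]
Stage 1 (AMPLIFY -2): -3*-2=6, 1*-2=-2, 3*-2=-6, -3*-2=6, -1*-2=2 -> [6, -2, -6, 6, 2]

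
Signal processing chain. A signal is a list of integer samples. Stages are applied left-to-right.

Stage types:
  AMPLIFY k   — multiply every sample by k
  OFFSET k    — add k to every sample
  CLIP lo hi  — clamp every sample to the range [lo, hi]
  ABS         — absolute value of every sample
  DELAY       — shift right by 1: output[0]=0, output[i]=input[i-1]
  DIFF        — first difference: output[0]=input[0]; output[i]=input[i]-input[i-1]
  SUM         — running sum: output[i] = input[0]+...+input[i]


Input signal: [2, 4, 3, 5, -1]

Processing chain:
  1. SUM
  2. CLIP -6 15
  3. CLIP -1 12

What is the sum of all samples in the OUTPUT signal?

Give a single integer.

Input: [2, 4, 3, 5, -1]
Stage 1 (SUM): sum[0..0]=2, sum[0..1]=6, sum[0..2]=9, sum[0..3]=14, sum[0..4]=13 -> [2, 6, 9, 14, 13]
Stage 2 (CLIP -6 15): clip(2,-6,15)=2, clip(6,-6,15)=6, clip(9,-6,15)=9, clip(14,-6,15)=14, clip(13,-6,15)=13 -> [2, 6, 9, 14, 13]
Stage 3 (CLIP -1 12): clip(2,-1,12)=2, clip(6,-1,12)=6, clip(9,-1,12)=9, clip(14,-1,12)=12, clip(13,-1,12)=12 -> [2, 6, 9, 12, 12]
Output sum: 41

Answer: 41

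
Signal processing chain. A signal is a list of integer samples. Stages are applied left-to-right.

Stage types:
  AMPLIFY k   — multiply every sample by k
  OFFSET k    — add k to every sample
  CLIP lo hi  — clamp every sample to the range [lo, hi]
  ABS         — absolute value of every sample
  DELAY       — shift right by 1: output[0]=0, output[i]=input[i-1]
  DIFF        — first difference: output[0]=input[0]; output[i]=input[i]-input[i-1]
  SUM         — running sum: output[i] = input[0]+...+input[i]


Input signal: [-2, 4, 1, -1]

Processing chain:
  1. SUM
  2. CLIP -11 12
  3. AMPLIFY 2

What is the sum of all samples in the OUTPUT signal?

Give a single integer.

Answer: 10

Derivation:
Input: [-2, 4, 1, -1]
Stage 1 (SUM): sum[0..0]=-2, sum[0..1]=2, sum[0..2]=3, sum[0..3]=2 -> [-2, 2, 3, 2]
Stage 2 (CLIP -11 12): clip(-2,-11,12)=-2, clip(2,-11,12)=2, clip(3,-11,12)=3, clip(2,-11,12)=2 -> [-2, 2, 3, 2]
Stage 3 (AMPLIFY 2): -2*2=-4, 2*2=4, 3*2=6, 2*2=4 -> [-4, 4, 6, 4]
Output sum: 10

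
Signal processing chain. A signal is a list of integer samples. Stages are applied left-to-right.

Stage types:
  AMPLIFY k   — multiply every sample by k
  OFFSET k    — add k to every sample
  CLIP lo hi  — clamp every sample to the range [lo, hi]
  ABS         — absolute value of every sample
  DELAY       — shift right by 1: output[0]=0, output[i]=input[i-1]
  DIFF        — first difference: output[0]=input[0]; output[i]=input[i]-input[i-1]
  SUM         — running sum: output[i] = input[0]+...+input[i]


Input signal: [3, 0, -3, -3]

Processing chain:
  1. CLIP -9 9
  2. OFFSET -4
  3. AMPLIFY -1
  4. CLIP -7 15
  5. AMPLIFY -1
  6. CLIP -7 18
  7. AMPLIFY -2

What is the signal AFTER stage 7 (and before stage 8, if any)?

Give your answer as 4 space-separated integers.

Answer: 2 8 14 14

Derivation:
Input: [3, 0, -3, -3]
Stage 1 (CLIP -9 9): clip(3,-9,9)=3, clip(0,-9,9)=0, clip(-3,-9,9)=-3, clip(-3,-9,9)=-3 -> [3, 0, -3, -3]
Stage 2 (OFFSET -4): 3+-4=-1, 0+-4=-4, -3+-4=-7, -3+-4=-7 -> [-1, -4, -7, -7]
Stage 3 (AMPLIFY -1): -1*-1=1, -4*-1=4, -7*-1=7, -7*-1=7 -> [1, 4, 7, 7]
Stage 4 (CLIP -7 15): clip(1,-7,15)=1, clip(4,-7,15)=4, clip(7,-7,15)=7, clip(7,-7,15)=7 -> [1, 4, 7, 7]
Stage 5 (AMPLIFY -1): 1*-1=-1, 4*-1=-4, 7*-1=-7, 7*-1=-7 -> [-1, -4, -7, -7]
Stage 6 (CLIP -7 18): clip(-1,-7,18)=-1, clip(-4,-7,18)=-4, clip(-7,-7,18)=-7, clip(-7,-7,18)=-7 -> [-1, -4, -7, -7]
Stage 7 (AMPLIFY -2): -1*-2=2, -4*-2=8, -7*-2=14, -7*-2=14 -> [2, 8, 14, 14]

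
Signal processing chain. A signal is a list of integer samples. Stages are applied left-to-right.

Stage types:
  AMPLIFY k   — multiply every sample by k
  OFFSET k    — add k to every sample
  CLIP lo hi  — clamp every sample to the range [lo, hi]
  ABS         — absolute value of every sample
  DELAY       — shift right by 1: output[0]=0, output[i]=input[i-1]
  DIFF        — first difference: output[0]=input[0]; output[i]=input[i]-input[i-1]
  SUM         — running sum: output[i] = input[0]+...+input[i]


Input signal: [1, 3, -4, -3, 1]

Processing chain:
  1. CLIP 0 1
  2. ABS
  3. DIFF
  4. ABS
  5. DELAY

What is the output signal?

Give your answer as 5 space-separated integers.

Input: [1, 3, -4, -3, 1]
Stage 1 (CLIP 0 1): clip(1,0,1)=1, clip(3,0,1)=1, clip(-4,0,1)=0, clip(-3,0,1)=0, clip(1,0,1)=1 -> [1, 1, 0, 0, 1]
Stage 2 (ABS): |1|=1, |1|=1, |0|=0, |0|=0, |1|=1 -> [1, 1, 0, 0, 1]
Stage 3 (DIFF): s[0]=1, 1-1=0, 0-1=-1, 0-0=0, 1-0=1 -> [1, 0, -1, 0, 1]
Stage 4 (ABS): |1|=1, |0|=0, |-1|=1, |0|=0, |1|=1 -> [1, 0, 1, 0, 1]
Stage 5 (DELAY): [0, 1, 0, 1, 0] = [0, 1, 0, 1, 0] -> [0, 1, 0, 1, 0]

Answer: 0 1 0 1 0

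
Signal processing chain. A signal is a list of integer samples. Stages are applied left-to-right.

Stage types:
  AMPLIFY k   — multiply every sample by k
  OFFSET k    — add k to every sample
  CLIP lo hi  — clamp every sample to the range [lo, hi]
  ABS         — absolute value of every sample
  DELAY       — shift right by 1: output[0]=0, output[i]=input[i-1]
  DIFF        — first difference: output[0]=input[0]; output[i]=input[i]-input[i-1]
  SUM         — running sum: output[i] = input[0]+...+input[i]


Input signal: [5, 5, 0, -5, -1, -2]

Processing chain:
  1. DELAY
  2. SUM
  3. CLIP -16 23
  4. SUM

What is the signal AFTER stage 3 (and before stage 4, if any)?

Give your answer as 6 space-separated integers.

Input: [5, 5, 0, -5, -1, -2]
Stage 1 (DELAY): [0, 5, 5, 0, -5, -1] = [0, 5, 5, 0, -5, -1] -> [0, 5, 5, 0, -5, -1]
Stage 2 (SUM): sum[0..0]=0, sum[0..1]=5, sum[0..2]=10, sum[0..3]=10, sum[0..4]=5, sum[0..5]=4 -> [0, 5, 10, 10, 5, 4]
Stage 3 (CLIP -16 23): clip(0,-16,23)=0, clip(5,-16,23)=5, clip(10,-16,23)=10, clip(10,-16,23)=10, clip(5,-16,23)=5, clip(4,-16,23)=4 -> [0, 5, 10, 10, 5, 4]

Answer: 0 5 10 10 5 4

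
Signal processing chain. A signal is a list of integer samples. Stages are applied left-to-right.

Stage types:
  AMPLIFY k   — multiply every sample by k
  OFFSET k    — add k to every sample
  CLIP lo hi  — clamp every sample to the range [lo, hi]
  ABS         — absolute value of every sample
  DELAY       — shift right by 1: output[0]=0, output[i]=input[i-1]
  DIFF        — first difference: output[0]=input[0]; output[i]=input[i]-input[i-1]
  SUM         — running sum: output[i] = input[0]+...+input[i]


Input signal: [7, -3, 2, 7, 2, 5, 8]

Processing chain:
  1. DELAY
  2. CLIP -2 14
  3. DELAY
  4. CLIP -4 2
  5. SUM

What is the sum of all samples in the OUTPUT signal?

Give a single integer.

Input: [7, -3, 2, 7, 2, 5, 8]
Stage 1 (DELAY): [0, 7, -3, 2, 7, 2, 5] = [0, 7, -3, 2, 7, 2, 5] -> [0, 7, -3, 2, 7, 2, 5]
Stage 2 (CLIP -2 14): clip(0,-2,14)=0, clip(7,-2,14)=7, clip(-3,-2,14)=-2, clip(2,-2,14)=2, clip(7,-2,14)=7, clip(2,-2,14)=2, clip(5,-2,14)=5 -> [0, 7, -2, 2, 7, 2, 5]
Stage 3 (DELAY): [0, 0, 7, -2, 2, 7, 2] = [0, 0, 7, -2, 2, 7, 2] -> [0, 0, 7, -2, 2, 7, 2]
Stage 4 (CLIP -4 2): clip(0,-4,2)=0, clip(0,-4,2)=0, clip(7,-4,2)=2, clip(-2,-4,2)=-2, clip(2,-4,2)=2, clip(7,-4,2)=2, clip(2,-4,2)=2 -> [0, 0, 2, -2, 2, 2, 2]
Stage 5 (SUM): sum[0..0]=0, sum[0..1]=0, sum[0..2]=2, sum[0..3]=0, sum[0..4]=2, sum[0..5]=4, sum[0..6]=6 -> [0, 0, 2, 0, 2, 4, 6]
Output sum: 14

Answer: 14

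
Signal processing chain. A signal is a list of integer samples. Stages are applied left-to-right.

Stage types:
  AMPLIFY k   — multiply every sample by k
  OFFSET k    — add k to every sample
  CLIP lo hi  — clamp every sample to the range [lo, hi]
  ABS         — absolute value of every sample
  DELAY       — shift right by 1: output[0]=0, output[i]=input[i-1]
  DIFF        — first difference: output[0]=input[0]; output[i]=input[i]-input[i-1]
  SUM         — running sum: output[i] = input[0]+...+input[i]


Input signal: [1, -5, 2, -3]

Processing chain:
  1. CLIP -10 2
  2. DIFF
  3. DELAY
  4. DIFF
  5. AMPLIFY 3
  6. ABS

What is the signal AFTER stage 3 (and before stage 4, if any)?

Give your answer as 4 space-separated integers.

Input: [1, -5, 2, -3]
Stage 1 (CLIP -10 2): clip(1,-10,2)=1, clip(-5,-10,2)=-5, clip(2,-10,2)=2, clip(-3,-10,2)=-3 -> [1, -5, 2, -3]
Stage 2 (DIFF): s[0]=1, -5-1=-6, 2--5=7, -3-2=-5 -> [1, -6, 7, -5]
Stage 3 (DELAY): [0, 1, -6, 7] = [0, 1, -6, 7] -> [0, 1, -6, 7]

Answer: 0 1 -6 7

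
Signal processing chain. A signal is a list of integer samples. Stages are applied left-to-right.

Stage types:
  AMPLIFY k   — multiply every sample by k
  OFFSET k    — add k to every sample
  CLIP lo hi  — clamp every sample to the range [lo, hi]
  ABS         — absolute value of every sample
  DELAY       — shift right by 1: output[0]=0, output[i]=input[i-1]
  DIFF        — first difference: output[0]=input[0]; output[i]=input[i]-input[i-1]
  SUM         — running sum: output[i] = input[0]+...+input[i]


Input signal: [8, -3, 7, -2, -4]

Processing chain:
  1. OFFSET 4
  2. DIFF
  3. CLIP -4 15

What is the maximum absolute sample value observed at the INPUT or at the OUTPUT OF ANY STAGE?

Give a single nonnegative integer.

Answer: 12

Derivation:
Input: [8, -3, 7, -2, -4] (max |s|=8)
Stage 1 (OFFSET 4): 8+4=12, -3+4=1, 7+4=11, -2+4=2, -4+4=0 -> [12, 1, 11, 2, 0] (max |s|=12)
Stage 2 (DIFF): s[0]=12, 1-12=-11, 11-1=10, 2-11=-9, 0-2=-2 -> [12, -11, 10, -9, -2] (max |s|=12)
Stage 3 (CLIP -4 15): clip(12,-4,15)=12, clip(-11,-4,15)=-4, clip(10,-4,15)=10, clip(-9,-4,15)=-4, clip(-2,-4,15)=-2 -> [12, -4, 10, -4, -2] (max |s|=12)
Overall max amplitude: 12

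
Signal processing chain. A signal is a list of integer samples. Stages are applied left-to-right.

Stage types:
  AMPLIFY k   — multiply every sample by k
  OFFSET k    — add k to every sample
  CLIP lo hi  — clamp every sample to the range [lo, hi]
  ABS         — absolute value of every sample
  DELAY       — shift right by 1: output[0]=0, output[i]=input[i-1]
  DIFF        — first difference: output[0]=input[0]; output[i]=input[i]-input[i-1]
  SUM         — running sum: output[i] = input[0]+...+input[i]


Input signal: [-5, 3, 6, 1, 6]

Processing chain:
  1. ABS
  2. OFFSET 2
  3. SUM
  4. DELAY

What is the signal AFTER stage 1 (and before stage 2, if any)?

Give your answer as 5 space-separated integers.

Input: [-5, 3, 6, 1, 6]
Stage 1 (ABS): |-5|=5, |3|=3, |6|=6, |1|=1, |6|=6 -> [5, 3, 6, 1, 6]

Answer: 5 3 6 1 6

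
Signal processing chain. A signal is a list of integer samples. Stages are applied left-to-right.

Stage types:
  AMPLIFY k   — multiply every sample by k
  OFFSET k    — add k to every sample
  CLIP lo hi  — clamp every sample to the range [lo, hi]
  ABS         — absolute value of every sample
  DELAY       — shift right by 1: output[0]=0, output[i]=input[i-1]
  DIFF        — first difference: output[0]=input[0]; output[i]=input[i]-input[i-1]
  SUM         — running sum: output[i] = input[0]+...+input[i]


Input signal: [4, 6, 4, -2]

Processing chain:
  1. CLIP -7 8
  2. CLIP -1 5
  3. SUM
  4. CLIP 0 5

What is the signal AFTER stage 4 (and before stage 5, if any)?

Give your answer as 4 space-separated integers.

Answer: 4 5 5 5

Derivation:
Input: [4, 6, 4, -2]
Stage 1 (CLIP -7 8): clip(4,-7,8)=4, clip(6,-7,8)=6, clip(4,-7,8)=4, clip(-2,-7,8)=-2 -> [4, 6, 4, -2]
Stage 2 (CLIP -1 5): clip(4,-1,5)=4, clip(6,-1,5)=5, clip(4,-1,5)=4, clip(-2,-1,5)=-1 -> [4, 5, 4, -1]
Stage 3 (SUM): sum[0..0]=4, sum[0..1]=9, sum[0..2]=13, sum[0..3]=12 -> [4, 9, 13, 12]
Stage 4 (CLIP 0 5): clip(4,0,5)=4, clip(9,0,5)=5, clip(13,0,5)=5, clip(12,0,5)=5 -> [4, 5, 5, 5]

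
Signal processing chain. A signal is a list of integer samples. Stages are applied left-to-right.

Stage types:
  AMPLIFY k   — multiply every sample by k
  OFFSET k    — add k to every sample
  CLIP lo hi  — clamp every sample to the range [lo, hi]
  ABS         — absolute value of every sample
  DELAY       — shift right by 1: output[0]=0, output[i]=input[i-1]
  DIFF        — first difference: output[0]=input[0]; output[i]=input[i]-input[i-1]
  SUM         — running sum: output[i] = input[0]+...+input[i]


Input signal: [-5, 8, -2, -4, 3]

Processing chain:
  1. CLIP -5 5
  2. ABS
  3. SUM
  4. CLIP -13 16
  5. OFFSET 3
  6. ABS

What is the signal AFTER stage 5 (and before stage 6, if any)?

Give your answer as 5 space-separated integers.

Answer: 8 13 15 19 19

Derivation:
Input: [-5, 8, -2, -4, 3]
Stage 1 (CLIP -5 5): clip(-5,-5,5)=-5, clip(8,-5,5)=5, clip(-2,-5,5)=-2, clip(-4,-5,5)=-4, clip(3,-5,5)=3 -> [-5, 5, -2, -4, 3]
Stage 2 (ABS): |-5|=5, |5|=5, |-2|=2, |-4|=4, |3|=3 -> [5, 5, 2, 4, 3]
Stage 3 (SUM): sum[0..0]=5, sum[0..1]=10, sum[0..2]=12, sum[0..3]=16, sum[0..4]=19 -> [5, 10, 12, 16, 19]
Stage 4 (CLIP -13 16): clip(5,-13,16)=5, clip(10,-13,16)=10, clip(12,-13,16)=12, clip(16,-13,16)=16, clip(19,-13,16)=16 -> [5, 10, 12, 16, 16]
Stage 5 (OFFSET 3): 5+3=8, 10+3=13, 12+3=15, 16+3=19, 16+3=19 -> [8, 13, 15, 19, 19]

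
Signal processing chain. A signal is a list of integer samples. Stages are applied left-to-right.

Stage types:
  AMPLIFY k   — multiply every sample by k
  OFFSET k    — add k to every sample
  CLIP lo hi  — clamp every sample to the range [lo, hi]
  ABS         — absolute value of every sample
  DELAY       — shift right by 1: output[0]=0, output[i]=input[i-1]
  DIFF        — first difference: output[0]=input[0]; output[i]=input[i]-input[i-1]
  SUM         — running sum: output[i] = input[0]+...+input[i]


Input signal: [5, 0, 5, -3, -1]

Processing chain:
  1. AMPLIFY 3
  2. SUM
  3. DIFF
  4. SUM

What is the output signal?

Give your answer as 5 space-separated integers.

Input: [5, 0, 5, -3, -1]
Stage 1 (AMPLIFY 3): 5*3=15, 0*3=0, 5*3=15, -3*3=-9, -1*3=-3 -> [15, 0, 15, -9, -3]
Stage 2 (SUM): sum[0..0]=15, sum[0..1]=15, sum[0..2]=30, sum[0..3]=21, sum[0..4]=18 -> [15, 15, 30, 21, 18]
Stage 3 (DIFF): s[0]=15, 15-15=0, 30-15=15, 21-30=-9, 18-21=-3 -> [15, 0, 15, -9, -3]
Stage 4 (SUM): sum[0..0]=15, sum[0..1]=15, sum[0..2]=30, sum[0..3]=21, sum[0..4]=18 -> [15, 15, 30, 21, 18]

Answer: 15 15 30 21 18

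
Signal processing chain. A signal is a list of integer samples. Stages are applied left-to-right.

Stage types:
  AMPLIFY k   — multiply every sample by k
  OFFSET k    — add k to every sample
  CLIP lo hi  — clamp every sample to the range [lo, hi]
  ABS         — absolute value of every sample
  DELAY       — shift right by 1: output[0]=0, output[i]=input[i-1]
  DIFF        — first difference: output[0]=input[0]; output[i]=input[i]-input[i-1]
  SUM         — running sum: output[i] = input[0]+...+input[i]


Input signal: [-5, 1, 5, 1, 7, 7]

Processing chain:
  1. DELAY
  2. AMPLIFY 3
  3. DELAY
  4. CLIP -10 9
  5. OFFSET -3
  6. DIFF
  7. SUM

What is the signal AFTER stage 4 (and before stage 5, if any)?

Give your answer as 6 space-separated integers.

Answer: 0 0 -10 3 9 3

Derivation:
Input: [-5, 1, 5, 1, 7, 7]
Stage 1 (DELAY): [0, -5, 1, 5, 1, 7] = [0, -5, 1, 5, 1, 7] -> [0, -5, 1, 5, 1, 7]
Stage 2 (AMPLIFY 3): 0*3=0, -5*3=-15, 1*3=3, 5*3=15, 1*3=3, 7*3=21 -> [0, -15, 3, 15, 3, 21]
Stage 3 (DELAY): [0, 0, -15, 3, 15, 3] = [0, 0, -15, 3, 15, 3] -> [0, 0, -15, 3, 15, 3]
Stage 4 (CLIP -10 9): clip(0,-10,9)=0, clip(0,-10,9)=0, clip(-15,-10,9)=-10, clip(3,-10,9)=3, clip(15,-10,9)=9, clip(3,-10,9)=3 -> [0, 0, -10, 3, 9, 3]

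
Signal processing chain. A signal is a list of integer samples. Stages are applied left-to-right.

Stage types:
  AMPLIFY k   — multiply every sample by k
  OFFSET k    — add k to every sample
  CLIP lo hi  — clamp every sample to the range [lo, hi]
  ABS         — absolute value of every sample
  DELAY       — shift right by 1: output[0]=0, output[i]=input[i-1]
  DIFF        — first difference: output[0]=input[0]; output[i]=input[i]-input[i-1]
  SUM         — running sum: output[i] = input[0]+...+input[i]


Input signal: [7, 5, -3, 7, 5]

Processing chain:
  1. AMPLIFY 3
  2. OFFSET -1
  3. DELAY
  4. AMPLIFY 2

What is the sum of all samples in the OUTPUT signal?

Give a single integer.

Answer: 88

Derivation:
Input: [7, 5, -3, 7, 5]
Stage 1 (AMPLIFY 3): 7*3=21, 5*3=15, -3*3=-9, 7*3=21, 5*3=15 -> [21, 15, -9, 21, 15]
Stage 2 (OFFSET -1): 21+-1=20, 15+-1=14, -9+-1=-10, 21+-1=20, 15+-1=14 -> [20, 14, -10, 20, 14]
Stage 3 (DELAY): [0, 20, 14, -10, 20] = [0, 20, 14, -10, 20] -> [0, 20, 14, -10, 20]
Stage 4 (AMPLIFY 2): 0*2=0, 20*2=40, 14*2=28, -10*2=-20, 20*2=40 -> [0, 40, 28, -20, 40]
Output sum: 88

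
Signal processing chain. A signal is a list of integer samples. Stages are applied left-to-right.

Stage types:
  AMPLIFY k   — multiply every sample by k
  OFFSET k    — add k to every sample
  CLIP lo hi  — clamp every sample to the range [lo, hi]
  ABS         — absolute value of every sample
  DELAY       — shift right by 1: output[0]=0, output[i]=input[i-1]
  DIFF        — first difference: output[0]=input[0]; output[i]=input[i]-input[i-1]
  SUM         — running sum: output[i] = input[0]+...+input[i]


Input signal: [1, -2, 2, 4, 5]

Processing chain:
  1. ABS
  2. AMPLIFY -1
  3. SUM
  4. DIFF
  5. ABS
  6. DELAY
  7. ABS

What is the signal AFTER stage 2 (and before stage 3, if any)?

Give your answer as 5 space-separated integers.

Input: [1, -2, 2, 4, 5]
Stage 1 (ABS): |1|=1, |-2|=2, |2|=2, |4|=4, |5|=5 -> [1, 2, 2, 4, 5]
Stage 2 (AMPLIFY -1): 1*-1=-1, 2*-1=-2, 2*-1=-2, 4*-1=-4, 5*-1=-5 -> [-1, -2, -2, -4, -5]

Answer: -1 -2 -2 -4 -5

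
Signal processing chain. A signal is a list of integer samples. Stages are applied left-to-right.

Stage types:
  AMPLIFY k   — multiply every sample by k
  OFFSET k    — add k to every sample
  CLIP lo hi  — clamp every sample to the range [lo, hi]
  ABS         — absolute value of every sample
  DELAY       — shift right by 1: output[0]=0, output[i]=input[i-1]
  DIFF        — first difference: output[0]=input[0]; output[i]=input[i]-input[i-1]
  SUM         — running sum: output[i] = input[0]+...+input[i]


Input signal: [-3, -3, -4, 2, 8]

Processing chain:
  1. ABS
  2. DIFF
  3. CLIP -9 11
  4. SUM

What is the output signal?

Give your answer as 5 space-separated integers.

Input: [-3, -3, -4, 2, 8]
Stage 1 (ABS): |-3|=3, |-3|=3, |-4|=4, |2|=2, |8|=8 -> [3, 3, 4, 2, 8]
Stage 2 (DIFF): s[0]=3, 3-3=0, 4-3=1, 2-4=-2, 8-2=6 -> [3, 0, 1, -2, 6]
Stage 3 (CLIP -9 11): clip(3,-9,11)=3, clip(0,-9,11)=0, clip(1,-9,11)=1, clip(-2,-9,11)=-2, clip(6,-9,11)=6 -> [3, 0, 1, -2, 6]
Stage 4 (SUM): sum[0..0]=3, sum[0..1]=3, sum[0..2]=4, sum[0..3]=2, sum[0..4]=8 -> [3, 3, 4, 2, 8]

Answer: 3 3 4 2 8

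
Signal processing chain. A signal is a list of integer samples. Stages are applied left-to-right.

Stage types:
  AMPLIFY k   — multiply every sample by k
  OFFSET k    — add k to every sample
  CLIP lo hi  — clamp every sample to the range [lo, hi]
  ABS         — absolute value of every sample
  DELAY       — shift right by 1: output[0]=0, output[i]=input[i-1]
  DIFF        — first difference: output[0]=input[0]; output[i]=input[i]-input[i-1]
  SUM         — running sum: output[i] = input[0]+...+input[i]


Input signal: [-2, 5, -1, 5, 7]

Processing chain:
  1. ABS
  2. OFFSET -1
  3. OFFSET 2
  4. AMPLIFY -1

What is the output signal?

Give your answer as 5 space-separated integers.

Answer: -3 -6 -2 -6 -8

Derivation:
Input: [-2, 5, -1, 5, 7]
Stage 1 (ABS): |-2|=2, |5|=5, |-1|=1, |5|=5, |7|=7 -> [2, 5, 1, 5, 7]
Stage 2 (OFFSET -1): 2+-1=1, 5+-1=4, 1+-1=0, 5+-1=4, 7+-1=6 -> [1, 4, 0, 4, 6]
Stage 3 (OFFSET 2): 1+2=3, 4+2=6, 0+2=2, 4+2=6, 6+2=8 -> [3, 6, 2, 6, 8]
Stage 4 (AMPLIFY -1): 3*-1=-3, 6*-1=-6, 2*-1=-2, 6*-1=-6, 8*-1=-8 -> [-3, -6, -2, -6, -8]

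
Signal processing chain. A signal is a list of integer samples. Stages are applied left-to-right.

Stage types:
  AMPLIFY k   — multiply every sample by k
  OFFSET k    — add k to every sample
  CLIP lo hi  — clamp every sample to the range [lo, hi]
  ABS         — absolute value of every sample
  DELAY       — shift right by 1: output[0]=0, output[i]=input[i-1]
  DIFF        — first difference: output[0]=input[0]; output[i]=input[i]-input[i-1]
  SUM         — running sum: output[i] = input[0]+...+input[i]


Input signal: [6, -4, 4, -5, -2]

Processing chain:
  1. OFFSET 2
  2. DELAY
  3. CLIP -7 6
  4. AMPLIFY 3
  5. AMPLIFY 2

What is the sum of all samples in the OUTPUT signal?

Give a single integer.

Answer: 42

Derivation:
Input: [6, -4, 4, -5, -2]
Stage 1 (OFFSET 2): 6+2=8, -4+2=-2, 4+2=6, -5+2=-3, -2+2=0 -> [8, -2, 6, -3, 0]
Stage 2 (DELAY): [0, 8, -2, 6, -3] = [0, 8, -2, 6, -3] -> [0, 8, -2, 6, -3]
Stage 3 (CLIP -7 6): clip(0,-7,6)=0, clip(8,-7,6)=6, clip(-2,-7,6)=-2, clip(6,-7,6)=6, clip(-3,-7,6)=-3 -> [0, 6, -2, 6, -3]
Stage 4 (AMPLIFY 3): 0*3=0, 6*3=18, -2*3=-6, 6*3=18, -3*3=-9 -> [0, 18, -6, 18, -9]
Stage 5 (AMPLIFY 2): 0*2=0, 18*2=36, -6*2=-12, 18*2=36, -9*2=-18 -> [0, 36, -12, 36, -18]
Output sum: 42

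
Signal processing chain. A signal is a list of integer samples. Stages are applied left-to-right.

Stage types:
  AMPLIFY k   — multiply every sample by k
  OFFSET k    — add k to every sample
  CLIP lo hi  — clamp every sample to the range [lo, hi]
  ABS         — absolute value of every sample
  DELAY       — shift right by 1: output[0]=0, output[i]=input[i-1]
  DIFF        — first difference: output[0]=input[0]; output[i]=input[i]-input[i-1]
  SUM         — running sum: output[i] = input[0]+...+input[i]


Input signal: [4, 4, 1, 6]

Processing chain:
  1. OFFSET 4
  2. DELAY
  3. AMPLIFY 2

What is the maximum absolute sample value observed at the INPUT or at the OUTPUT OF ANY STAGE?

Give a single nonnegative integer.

Answer: 16

Derivation:
Input: [4, 4, 1, 6] (max |s|=6)
Stage 1 (OFFSET 4): 4+4=8, 4+4=8, 1+4=5, 6+4=10 -> [8, 8, 5, 10] (max |s|=10)
Stage 2 (DELAY): [0, 8, 8, 5] = [0, 8, 8, 5] -> [0, 8, 8, 5] (max |s|=8)
Stage 3 (AMPLIFY 2): 0*2=0, 8*2=16, 8*2=16, 5*2=10 -> [0, 16, 16, 10] (max |s|=16)
Overall max amplitude: 16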